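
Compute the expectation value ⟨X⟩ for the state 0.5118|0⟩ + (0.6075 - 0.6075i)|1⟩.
0.6218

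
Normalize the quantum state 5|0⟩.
|0⟩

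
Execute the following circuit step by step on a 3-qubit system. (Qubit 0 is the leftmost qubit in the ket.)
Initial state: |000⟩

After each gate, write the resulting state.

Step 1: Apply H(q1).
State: 1/√2|000⟩ + 1/√2|010⟩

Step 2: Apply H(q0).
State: 1/2|000⟩ + 1/2|010⟩ + 1/2|100⟩ + 1/2|110⟩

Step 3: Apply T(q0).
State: 1/2|000⟩ + 1/2|010⟩ + (1/√8 + (1/√8)i)|100⟩ + (1/√8 + (1/√8)i)|110⟩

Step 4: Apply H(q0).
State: (0.6036 + 0.25i)|000⟩ + (0.6036 + 0.25i)|010⟩ + (0.1036 - 0.25i)|100⟩ + (0.1036 - 0.25i)|110⟩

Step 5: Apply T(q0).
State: (0.6036 + 0.25i)|000⟩ + (0.6036 + 0.25i)|010⟩ + (0.25 - 0.1036i)|100⟩ + (0.25 - 0.1036i)|110⟩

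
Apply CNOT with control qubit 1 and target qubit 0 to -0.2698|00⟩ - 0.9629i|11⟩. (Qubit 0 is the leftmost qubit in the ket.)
-0.2698|00⟩ - 0.9629i|01⟩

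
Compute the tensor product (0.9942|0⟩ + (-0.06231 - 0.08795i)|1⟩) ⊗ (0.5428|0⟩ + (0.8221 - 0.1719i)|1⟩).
0.5397|00⟩ + (0.8173 - 0.1709i)|01⟩ + (-0.03382 - 0.04774i)|10⟩ + (-0.06634 - 0.06159i)|11⟩

amp(|b₁b₂…⟩) = product of the factor amplitudes for bits b₁, b₂, …; only kets whose every factor amplitude is nonzero survive.
|00⟩: (0.9942)(0.5428) = 0.5397
|01⟩: (0.9942)(0.8221 - 0.1719i) = (0.8173 - 0.1709i)
|10⟩: (-0.06231 - 0.08795i)(0.5428) = (-0.03382 - 0.04774i)
|11⟩: (-0.06231 - 0.08795i)(0.8221 - 0.1719i) = (-0.06634 - 0.06159i)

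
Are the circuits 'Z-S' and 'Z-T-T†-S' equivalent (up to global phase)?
Yes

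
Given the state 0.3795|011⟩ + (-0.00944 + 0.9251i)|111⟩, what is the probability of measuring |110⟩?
0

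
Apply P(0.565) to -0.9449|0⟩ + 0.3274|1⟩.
-0.9449|0⟩ + (0.2765 + 0.1753i)|1⟩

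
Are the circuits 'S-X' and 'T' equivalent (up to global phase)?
No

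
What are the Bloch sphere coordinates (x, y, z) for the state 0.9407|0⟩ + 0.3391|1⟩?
(0.638, 0, 0.7699)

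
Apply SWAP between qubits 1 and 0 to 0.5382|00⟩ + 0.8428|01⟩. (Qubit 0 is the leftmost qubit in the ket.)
0.5382|00⟩ + 0.8428|10⟩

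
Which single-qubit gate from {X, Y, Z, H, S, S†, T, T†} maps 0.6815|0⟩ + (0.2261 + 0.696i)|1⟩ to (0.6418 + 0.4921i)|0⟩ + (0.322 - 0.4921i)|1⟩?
H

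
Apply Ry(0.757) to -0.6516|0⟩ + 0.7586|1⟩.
-0.8858|0⟩ + 0.4641|1⟩

Ry(0.757) = [[cos(θ/2), −sin(θ/2)], [sin(θ/2), cos(θ/2)]]; θ = 0.757, cos(θ/2) ≈ 0.92922, sin(θ/2) ≈ 0.369527.
With a = amp(|0⟩) = -0.6516 and b = amp(|1⟩) = 0.7586:
new amp(|0⟩) = (0.92922)·a + (-0.369527)·b = -0.8858
new amp(|1⟩) = (0.369527)·a + (0.92922)·b = 0.4641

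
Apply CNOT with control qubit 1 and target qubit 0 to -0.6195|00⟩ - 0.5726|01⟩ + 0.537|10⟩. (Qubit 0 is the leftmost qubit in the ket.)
-0.6195|00⟩ + 0.537|10⟩ - 0.5726|11⟩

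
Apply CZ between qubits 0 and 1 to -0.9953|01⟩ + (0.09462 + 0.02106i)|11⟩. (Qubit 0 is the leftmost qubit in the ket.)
-0.9953|01⟩ + (-0.09462 - 0.02106i)|11⟩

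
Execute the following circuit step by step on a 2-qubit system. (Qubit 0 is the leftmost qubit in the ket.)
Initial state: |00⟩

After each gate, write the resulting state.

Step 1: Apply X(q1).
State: |01⟩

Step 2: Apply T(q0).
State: |01⟩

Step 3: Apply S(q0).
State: |01⟩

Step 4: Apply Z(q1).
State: -|01⟩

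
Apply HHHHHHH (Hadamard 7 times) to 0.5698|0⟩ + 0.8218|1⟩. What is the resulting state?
0.984|0⟩ - 0.1782|1⟩

H² = I, so H^7 = H: a single Hadamard. With (a, b) = (0.5698, 0.8218), H gives ((a + b)/√2, (a − b)/√2) = (0.984, -0.1782).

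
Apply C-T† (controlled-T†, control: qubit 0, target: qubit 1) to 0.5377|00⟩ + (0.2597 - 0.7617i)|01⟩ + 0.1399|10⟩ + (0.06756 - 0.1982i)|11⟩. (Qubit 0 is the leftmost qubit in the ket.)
0.5377|00⟩ + (0.2597 - 0.7617i)|01⟩ + 0.1399|10⟩ + (-0.09238 - 0.1879i)|11⟩

C-T† leaves the control-|0⟩ kets |00⟩, |01⟩ unchanged and applies T† to qubit 1 on the control-|1⟩ pair (|10⟩, |11⟩).
T† = [[1, 0], [0, (1/√2 - (1/√2)i)]].
With a = amp(|10⟩) = 0.1399 and b = amp(|11⟩) = (0.06756 - 0.1982i):
new amp(|10⟩) = (1)·a = 0.1399
new amp(|11⟩) = (1/√2 - (1/√2)i)·b = (-0.09238 - 0.1879i)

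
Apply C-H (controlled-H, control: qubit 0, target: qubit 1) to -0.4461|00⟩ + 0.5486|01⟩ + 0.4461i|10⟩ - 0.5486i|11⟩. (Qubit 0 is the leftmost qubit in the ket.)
-0.4461|00⟩ + 0.5486|01⟩ - 0.07248i|10⟩ + 0.7034i|11⟩

C-H leaves the control-|0⟩ kets |00⟩, |01⟩ unchanged and applies H to qubit 1 on the control-|1⟩ pair (|10⟩, |11⟩).
H = [[1/√2, 1/√2], [1/√2, -1/√2]].
With a = amp(|10⟩) = 0.4461i and b = amp(|11⟩) = -0.5486i:
new amp(|10⟩) = (1/√2)·a + (1/√2)·b = -0.07248i
new amp(|11⟩) = (1/√2)·a + (-1/√2)·b = 0.7034i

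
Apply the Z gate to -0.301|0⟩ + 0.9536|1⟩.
-0.301|0⟩ - 0.9536|1⟩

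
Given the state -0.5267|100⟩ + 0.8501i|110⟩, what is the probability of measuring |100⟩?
0.2774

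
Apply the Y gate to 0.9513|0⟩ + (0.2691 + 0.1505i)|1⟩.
(0.1505 - 0.2691i)|0⟩ + 0.9513i|1⟩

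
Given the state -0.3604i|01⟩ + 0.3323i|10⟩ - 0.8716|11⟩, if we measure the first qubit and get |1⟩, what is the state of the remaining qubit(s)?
0.3562i|0⟩ - 0.9344|1⟩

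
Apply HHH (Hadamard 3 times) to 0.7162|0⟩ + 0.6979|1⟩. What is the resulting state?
0.9999|0⟩ + 0.01294|1⟩

H² = I, so H^3 = H: a single Hadamard. With (a, b) = (0.7162, 0.6979), H gives ((a + b)/√2, (a − b)/√2) = (0.9999, 0.01294).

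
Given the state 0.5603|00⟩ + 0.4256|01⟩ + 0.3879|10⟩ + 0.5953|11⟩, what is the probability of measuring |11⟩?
0.3544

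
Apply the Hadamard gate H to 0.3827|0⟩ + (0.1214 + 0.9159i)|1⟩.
(0.3565 + 0.6476i)|0⟩ + (0.1848 - 0.6476i)|1⟩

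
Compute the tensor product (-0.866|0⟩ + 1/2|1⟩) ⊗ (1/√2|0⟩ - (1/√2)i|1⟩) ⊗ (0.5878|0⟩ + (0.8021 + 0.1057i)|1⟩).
-0.3599|000⟩ + (-0.4912 - 0.06473i)|001⟩ + 0.3599i|010⟩ + (-0.06473 + 0.4912i)|011⟩ + 0.2078|100⟩ + (0.2836 + 0.03737i)|101⟩ - 0.2078i|110⟩ + (0.03737 - 0.2836i)|111⟩

amp(|b₁b₂…⟩) = product of the factor amplitudes for bits b₁, b₂, …; only kets whose every factor amplitude is nonzero survive.
|000⟩: (-0.866)(1/√2)(0.5878) = -0.3599
|001⟩: (-0.866)(1/√2)(0.8021 + 0.1057i) = (-0.4912 - 0.06473i)
|010⟩: (-0.866)(-(1/√2)i)(0.5878) = 0.3599i
|011⟩: (-0.866)(-(1/√2)i)(0.8021 + 0.1057i) = (-0.06473 + 0.4912i)
|100⟩: (1/2)(1/√2)(0.5878) = 0.2078
|101⟩: (1/2)(1/√2)(0.8021 + 0.1057i) = (0.2836 + 0.03737i)
|110⟩: (1/2)(-(1/√2)i)(0.5878) = -0.2078i
|111⟩: (1/2)(-(1/√2)i)(0.8021 + 0.1057i) = (0.03737 - 0.2836i)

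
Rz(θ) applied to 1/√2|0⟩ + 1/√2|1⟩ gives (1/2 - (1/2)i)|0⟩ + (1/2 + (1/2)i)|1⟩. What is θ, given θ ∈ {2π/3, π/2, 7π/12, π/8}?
π/2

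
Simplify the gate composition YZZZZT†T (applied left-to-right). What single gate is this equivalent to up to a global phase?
Y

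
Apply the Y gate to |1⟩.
-i|0⟩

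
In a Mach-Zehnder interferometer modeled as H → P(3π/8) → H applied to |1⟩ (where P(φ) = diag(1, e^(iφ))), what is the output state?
(0.3087 - 0.4619i)|0⟩ + (0.6913 + 0.4619i)|1⟩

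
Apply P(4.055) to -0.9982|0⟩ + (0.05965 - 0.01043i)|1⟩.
-0.9982|0⟩ + (-0.04471 - 0.04085i)|1⟩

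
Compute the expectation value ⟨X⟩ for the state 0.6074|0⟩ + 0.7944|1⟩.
0.965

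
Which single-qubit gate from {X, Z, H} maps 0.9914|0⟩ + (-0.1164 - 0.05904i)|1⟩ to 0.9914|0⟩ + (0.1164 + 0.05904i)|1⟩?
Z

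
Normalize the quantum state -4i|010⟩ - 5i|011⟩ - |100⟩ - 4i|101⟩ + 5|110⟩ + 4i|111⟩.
-0.402i|010⟩ - 0.5025i|011⟩ - 0.1005|100⟩ - 0.402i|101⟩ + 0.5025|110⟩ + 0.402i|111⟩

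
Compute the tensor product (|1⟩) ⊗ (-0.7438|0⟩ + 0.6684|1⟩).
-0.7438|10⟩ + 0.6684|11⟩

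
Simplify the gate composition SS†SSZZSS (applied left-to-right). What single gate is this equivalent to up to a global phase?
I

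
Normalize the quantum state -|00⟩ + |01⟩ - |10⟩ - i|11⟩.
-1/2|00⟩ + 1/2|01⟩ - 1/2|10⟩ - (1/2)i|11⟩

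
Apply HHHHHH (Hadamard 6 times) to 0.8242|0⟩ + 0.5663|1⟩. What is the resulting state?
0.8242|0⟩ + 0.5663|1⟩

H² = I, so an even number of Hadamards cancels: H^6 = I and the state is unchanged.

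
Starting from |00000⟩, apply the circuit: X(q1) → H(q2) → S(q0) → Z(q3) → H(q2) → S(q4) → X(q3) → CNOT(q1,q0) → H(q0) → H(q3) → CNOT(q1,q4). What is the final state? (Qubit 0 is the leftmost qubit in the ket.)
1/2|01001⟩ - 1/2|01011⟩ - 1/2|11001⟩ + 1/2|11011⟩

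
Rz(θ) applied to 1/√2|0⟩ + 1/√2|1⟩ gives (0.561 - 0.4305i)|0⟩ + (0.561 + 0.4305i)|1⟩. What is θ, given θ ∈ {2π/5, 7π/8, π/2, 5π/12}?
5π/12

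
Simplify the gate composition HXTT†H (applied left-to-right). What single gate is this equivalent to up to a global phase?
Z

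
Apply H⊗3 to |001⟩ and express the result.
1/√8|000⟩ - 1/√8|001⟩ + 1/√8|010⟩ - 1/√8|011⟩ + 1/√8|100⟩ - 1/√8|101⟩ + 1/√8|110⟩ - 1/√8|111⟩

H⊗3 gives amp(|y⟩) = (1/2√2) Σ_x (−1)^(x·y) amp(|x⟩), where x·y is the number of positions in which both x and y have a 1.
|000⟩: (1)/(2√2) = 1/√8
|001⟩: (-1)/(2√2) = -1/√8
|010⟩: (1)/(2√2) = 1/√8
|011⟩: (-1)/(2√2) = -1/√8
|100⟩: (1)/(2√2) = 1/√8
|101⟩: (-1)/(2√2) = -1/√8
|110⟩: (1)/(2√2) = 1/√8
|111⟩: (-1)/(2√2) = -1/√8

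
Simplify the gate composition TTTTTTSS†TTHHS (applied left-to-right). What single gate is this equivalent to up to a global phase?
S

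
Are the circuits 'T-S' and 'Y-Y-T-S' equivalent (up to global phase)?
Yes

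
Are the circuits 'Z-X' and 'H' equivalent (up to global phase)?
No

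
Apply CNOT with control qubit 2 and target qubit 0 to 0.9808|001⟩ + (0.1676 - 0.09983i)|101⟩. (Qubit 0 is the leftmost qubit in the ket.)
(0.1676 - 0.09983i)|001⟩ + 0.9808|101⟩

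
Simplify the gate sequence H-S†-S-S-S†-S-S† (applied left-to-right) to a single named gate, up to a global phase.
H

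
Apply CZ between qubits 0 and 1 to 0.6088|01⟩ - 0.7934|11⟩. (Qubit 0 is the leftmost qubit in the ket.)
0.6088|01⟩ + 0.7934|11⟩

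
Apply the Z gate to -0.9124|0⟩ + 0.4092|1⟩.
-0.9124|0⟩ - 0.4092|1⟩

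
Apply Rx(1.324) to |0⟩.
0.7888|0⟩ - 0.6147i|1⟩

Rx(1.324) = [[cos(θ/2), −i·sin(θ/2)], [−i·sin(θ/2), cos(θ/2)]]; θ = 1.324, cos(θ/2) ≈ 0.788764, sin(θ/2) ≈ 0.614696.
With a = amp(|0⟩) = 1 and b = amp(|1⟩) = 0:
new amp(|0⟩) = (0.788764)·a + (-0.614696i)·b = 0.7888
new amp(|1⟩) = (-0.614696i)·a + (0.788764)·b = -0.6147i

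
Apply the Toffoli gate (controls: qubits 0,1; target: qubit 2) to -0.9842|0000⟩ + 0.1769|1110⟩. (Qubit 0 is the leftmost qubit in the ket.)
-0.9842|0000⟩ + 0.1769|1100⟩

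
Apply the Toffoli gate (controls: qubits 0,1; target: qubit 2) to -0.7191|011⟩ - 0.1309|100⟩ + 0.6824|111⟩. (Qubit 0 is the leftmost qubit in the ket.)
-0.7191|011⟩ - 0.1309|100⟩ + 0.6824|110⟩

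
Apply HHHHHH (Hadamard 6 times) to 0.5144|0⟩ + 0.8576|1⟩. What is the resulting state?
0.5144|0⟩ + 0.8576|1⟩

H² = I, so an even number of Hadamards cancels: H^6 = I and the state is unchanged.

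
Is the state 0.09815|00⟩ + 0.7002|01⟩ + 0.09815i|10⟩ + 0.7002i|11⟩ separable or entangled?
Separable

Writing the state as a|00⟩ + b|01⟩ + c|10⟩ + d|11⟩, it is a product state iff ad − bc = 0.
Here (a, b, c, d) = (0.09815, 0.7002, 0.09815i, 0.7002i): ad − bc = (0.09815)(0.7002i) − (0.7002)(0.09815i) = 0, so the state is separable.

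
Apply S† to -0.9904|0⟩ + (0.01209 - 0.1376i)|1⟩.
-0.9904|0⟩ + (-0.1376 - 0.01209i)|1⟩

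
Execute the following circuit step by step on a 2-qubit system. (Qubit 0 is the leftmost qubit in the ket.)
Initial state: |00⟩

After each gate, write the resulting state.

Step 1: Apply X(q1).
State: |01⟩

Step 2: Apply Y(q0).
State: i|11⟩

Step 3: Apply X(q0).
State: i|01⟩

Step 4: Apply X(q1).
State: i|00⟩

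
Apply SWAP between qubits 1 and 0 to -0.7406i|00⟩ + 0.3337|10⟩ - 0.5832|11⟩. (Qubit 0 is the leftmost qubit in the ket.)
-0.7406i|00⟩ + 0.3337|01⟩ - 0.5832|11⟩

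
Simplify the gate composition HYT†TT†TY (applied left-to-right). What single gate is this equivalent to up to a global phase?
H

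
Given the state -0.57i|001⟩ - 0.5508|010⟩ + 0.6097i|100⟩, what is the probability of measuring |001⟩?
0.3249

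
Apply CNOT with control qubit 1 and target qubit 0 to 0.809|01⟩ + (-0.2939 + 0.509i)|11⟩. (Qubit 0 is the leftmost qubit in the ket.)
(-0.2939 + 0.509i)|01⟩ + 0.809|11⟩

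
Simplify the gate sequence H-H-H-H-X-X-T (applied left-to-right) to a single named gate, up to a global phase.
T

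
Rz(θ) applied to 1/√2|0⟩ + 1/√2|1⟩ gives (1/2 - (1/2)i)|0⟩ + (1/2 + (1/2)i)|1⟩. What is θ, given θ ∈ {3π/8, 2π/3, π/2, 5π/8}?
π/2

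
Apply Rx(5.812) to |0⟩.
-0.9724|0⟩ - 0.2334i|1⟩

Rx(5.812) = [[cos(θ/2), −i·sin(θ/2)], [−i·sin(θ/2), cos(θ/2)]]; θ = 5.812, cos(θ/2) ≈ -0.972376, sin(θ/2) ≈ 0.233419.
With a = amp(|0⟩) = 1 and b = amp(|1⟩) = 0:
new amp(|0⟩) = (-0.972376)·a + (-0.233419i)·b = -0.9724
new amp(|1⟩) = (-0.233419i)·a + (-0.972376)·b = -0.2334i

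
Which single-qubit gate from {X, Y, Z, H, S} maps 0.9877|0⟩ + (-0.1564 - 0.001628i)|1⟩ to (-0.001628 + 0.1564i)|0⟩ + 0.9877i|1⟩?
Y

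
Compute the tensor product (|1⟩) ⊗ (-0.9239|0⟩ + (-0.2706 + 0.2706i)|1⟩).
-0.9239|10⟩ + (-0.2706 + 0.2706i)|11⟩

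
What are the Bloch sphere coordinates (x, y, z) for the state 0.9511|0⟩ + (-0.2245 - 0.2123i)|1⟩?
(-0.427, -0.4038, 0.8091)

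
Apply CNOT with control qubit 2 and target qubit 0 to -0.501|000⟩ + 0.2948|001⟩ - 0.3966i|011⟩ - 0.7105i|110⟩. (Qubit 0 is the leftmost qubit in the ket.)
-0.501|000⟩ + 0.2948|101⟩ - 0.7105i|110⟩ - 0.3966i|111⟩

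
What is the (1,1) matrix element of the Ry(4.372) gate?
-0.5771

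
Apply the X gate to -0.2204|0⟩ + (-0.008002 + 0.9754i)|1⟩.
(-0.008002 + 0.9754i)|0⟩ - 0.2204|1⟩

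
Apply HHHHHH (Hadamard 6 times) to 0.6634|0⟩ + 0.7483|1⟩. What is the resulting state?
0.6634|0⟩ + 0.7483|1⟩

H² = I, so an even number of Hadamards cancels: H^6 = I and the state is unchanged.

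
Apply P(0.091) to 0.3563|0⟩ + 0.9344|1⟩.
0.3563|0⟩ + (0.9305 + 0.08491i)|1⟩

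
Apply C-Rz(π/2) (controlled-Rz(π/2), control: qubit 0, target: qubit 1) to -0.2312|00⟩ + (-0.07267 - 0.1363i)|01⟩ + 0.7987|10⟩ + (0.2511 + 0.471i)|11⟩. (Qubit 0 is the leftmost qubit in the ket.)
-0.2312|00⟩ + (-0.07267 - 0.1363i)|01⟩ + (0.5648 - 0.5648i)|10⟩ + (-0.1555 + 0.5106i)|11⟩

C-Rz(π/2) leaves the control-|0⟩ kets |00⟩, |01⟩ unchanged and applies Rz(π/2) to qubit 1 on the control-|1⟩ pair (|10⟩, |11⟩).
Rz(π/2) = [[e^(−iθ/2), 0], [0, e^(iθ/2)]] with e^(±iθ/2) = cos(θ/2) ± i·sin(θ/2); θ = π/2, cos(θ/2) ≈ 0.707107, sin(θ/2) ≈ 0.707107.
With a = amp(|10⟩) = 0.7987 and b = amp(|11⟩) = (0.2511 + 0.471i):
new amp(|10⟩) = (0.707107 - 0.707107i)·a = (0.5648 - 0.5648i)
new amp(|11⟩) = (0.707107 + 0.707107i)·b = (-0.1555 + 0.5106i)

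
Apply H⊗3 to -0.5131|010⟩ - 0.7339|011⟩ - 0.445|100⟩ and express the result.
-0.5982|000⟩ - 0.07927|001⟩ + 0.2835|010⟩ - 0.2354|011⟩ - 0.2835|100⟩ + 0.2354|101⟩ + 0.5982|110⟩ + 0.07927|111⟩

H⊗3 gives amp(|y⟩) = (1/2√2) Σ_x (−1)^(x·y) amp(|x⟩), where x·y is the number of positions in which both x and y have a 1.
|000⟩: (-0.5131 - 0.7339 - 0.445)/(2√2) = -0.5982
|001⟩: (-0.5131 + 0.7339 - 0.445)/(2√2) = -0.07927
|010⟩: (0.5131 + 0.7339 - 0.445)/(2√2) = 0.2835
|011⟩: (0.5131 - 0.7339 - 0.445)/(2√2) = -0.2354
|100⟩: (-0.5131 - 0.7339 + 0.445)/(2√2) = -0.2835
|101⟩: (-0.5131 + 0.7339 + 0.445)/(2√2) = 0.2354
|110⟩: (0.5131 + 0.7339 + 0.445)/(2√2) = 0.5982
|111⟩: (0.5131 - 0.7339 + 0.445)/(2√2) = 0.07927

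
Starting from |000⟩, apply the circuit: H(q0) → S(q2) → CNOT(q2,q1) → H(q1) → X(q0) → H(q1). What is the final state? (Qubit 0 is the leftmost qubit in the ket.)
1/√2|000⟩ + 1/√2|100⟩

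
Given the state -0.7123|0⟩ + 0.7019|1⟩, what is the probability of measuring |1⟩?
0.4927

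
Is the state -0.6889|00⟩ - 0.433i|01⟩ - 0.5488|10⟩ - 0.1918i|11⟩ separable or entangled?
Entangled

Writing the state as a|00⟩ + b|01⟩ + c|10⟩ + d|11⟩, it is a product state iff ad − bc = 0.
Here (a, b, c, d) = (-0.6889, -0.433i, -0.5488, -0.1918i): ad − bc = (-0.6889)(-0.1918i) − (-0.433i)(-0.5488) = -0.1055i ≠ 0, so the state is entangled.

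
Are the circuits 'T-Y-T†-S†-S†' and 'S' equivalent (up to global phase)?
No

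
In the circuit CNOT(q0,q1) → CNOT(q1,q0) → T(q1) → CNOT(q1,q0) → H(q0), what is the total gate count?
5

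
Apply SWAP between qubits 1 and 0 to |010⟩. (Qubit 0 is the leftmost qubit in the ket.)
|100⟩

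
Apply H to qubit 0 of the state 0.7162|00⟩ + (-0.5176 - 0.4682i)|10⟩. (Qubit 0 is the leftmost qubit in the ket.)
(0.1404 - 0.3311i)|00⟩ + (0.8724 + 0.3311i)|10⟩

H on qubit 0 mixes each pair of kets that differ only in qubit 0: amplitudes (a, b) of (|…0…⟩, |…1…⟩) become ((a + b)/√2, (a − b)/√2). Kets absent from the input have amplitude 0.
(|00⟩, |10⟩): (a, b) = (0.7162, (-0.5176 - 0.4682i)) → ((0.1404 - 0.3311i), (0.8724 + 0.3311i))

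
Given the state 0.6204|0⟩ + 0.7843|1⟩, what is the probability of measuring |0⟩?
0.3849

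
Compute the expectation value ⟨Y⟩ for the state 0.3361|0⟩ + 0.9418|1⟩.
0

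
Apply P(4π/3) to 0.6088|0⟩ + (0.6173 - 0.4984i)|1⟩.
0.6088|0⟩ + (-0.7403 - 0.2854i)|1⟩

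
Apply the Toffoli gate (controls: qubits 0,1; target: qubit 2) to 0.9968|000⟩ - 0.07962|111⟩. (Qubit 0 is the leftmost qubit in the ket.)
0.9968|000⟩ - 0.07962|110⟩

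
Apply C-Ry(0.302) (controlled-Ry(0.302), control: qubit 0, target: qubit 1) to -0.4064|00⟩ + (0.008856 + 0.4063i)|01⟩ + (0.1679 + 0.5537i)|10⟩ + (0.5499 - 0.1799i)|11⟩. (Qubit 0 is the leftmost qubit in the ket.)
-0.4064|00⟩ + (0.008856 + 0.4063i)|01⟩ + (0.08327 + 0.5745i)|10⟩ + (0.5689 - 0.09456i)|11⟩

C-Ry(0.302) leaves the control-|0⟩ kets |00⟩, |01⟩ unchanged and applies Ry(0.302) to qubit 1 on the control-|1⟩ pair (|10⟩, |11⟩).
Ry(0.302) = [[cos(θ/2), −sin(θ/2)], [sin(θ/2), cos(θ/2)]]; θ = 0.302, cos(θ/2) ≈ 0.988621, sin(θ/2) ≈ 0.150427.
With a = amp(|10⟩) = (0.1679 + 0.5537i) and b = amp(|11⟩) = (0.5499 - 0.1799i):
new amp(|10⟩) = (0.988621)·a + (-0.150427)·b = (0.08327 + 0.5745i)
new amp(|11⟩) = (0.150427)·a + (0.988621)·b = (0.5689 - 0.09456i)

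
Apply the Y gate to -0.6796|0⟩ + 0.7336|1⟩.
-0.7336i|0⟩ - 0.6796i|1⟩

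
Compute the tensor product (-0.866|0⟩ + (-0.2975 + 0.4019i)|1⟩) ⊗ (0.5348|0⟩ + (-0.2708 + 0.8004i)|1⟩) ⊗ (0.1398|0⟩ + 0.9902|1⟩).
-0.06475|000⟩ - 0.4586|001⟩ + (0.03278 - 0.0969i)|010⟩ + (0.2322 - 0.6864i)|011⟩ + (-0.02224 + 0.03005i)|100⟩ + (-0.1575 + 0.2128i)|101⟩ + (-0.03371 - 0.0485i)|110⟩ + (-0.2388 - 0.3436i)|111⟩

amp(|b₁b₂…⟩) = product of the factor amplitudes for bits b₁, b₂, …; only kets whose every factor amplitude is nonzero survive.
|000⟩: (-0.866)(0.5348)(0.1398) = -0.06475
|001⟩: (-0.866)(0.5348)(0.9902) = -0.4586
|010⟩: (-0.866)(-0.2708 + 0.8004i)(0.1398) = (0.03278 - 0.0969i)
|011⟩: (-0.866)(-0.2708 + 0.8004i)(0.9902) = (0.2322 - 0.6864i)
|100⟩: (-0.2975 + 0.4019i)(0.5348)(0.1398) = (-0.02224 + 0.03005i)
|101⟩: (-0.2975 + 0.4019i)(0.5348)(0.9902) = (-0.1575 + 0.2128i)
|110⟩: (-0.2975 + 0.4019i)(-0.2708 + 0.8004i)(0.1398) = (-0.03371 - 0.0485i)
|111⟩: (-0.2975 + 0.4019i)(-0.2708 + 0.8004i)(0.9902) = (-0.2388 - 0.3436i)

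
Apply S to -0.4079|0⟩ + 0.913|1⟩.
-0.4079|0⟩ + 0.913i|1⟩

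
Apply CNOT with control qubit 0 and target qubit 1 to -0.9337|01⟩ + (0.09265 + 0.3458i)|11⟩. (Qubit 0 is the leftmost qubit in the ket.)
-0.9337|01⟩ + (0.09265 + 0.3458i)|10⟩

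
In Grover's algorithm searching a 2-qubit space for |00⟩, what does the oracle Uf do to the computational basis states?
Uf|x⟩ = -|x⟩ if x = 00, else |x⟩ (phase flip on target)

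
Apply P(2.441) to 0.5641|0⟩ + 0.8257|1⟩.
0.5641|0⟩ + (-0.6312 + 0.5323i)|1⟩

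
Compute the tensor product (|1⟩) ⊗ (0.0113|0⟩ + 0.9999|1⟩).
0.0113|10⟩ + 0.9999|11⟩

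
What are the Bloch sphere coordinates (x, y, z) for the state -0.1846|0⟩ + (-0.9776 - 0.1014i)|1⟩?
(0.3609, 0.03744, -0.9319)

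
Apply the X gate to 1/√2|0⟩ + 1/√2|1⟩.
1/√2|0⟩ + 1/√2|1⟩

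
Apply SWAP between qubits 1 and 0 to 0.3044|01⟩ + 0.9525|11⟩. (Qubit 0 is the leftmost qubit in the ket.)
0.3044|10⟩ + 0.9525|11⟩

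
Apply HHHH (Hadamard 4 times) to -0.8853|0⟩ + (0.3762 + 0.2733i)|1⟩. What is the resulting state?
-0.8853|0⟩ + (0.3762 + 0.2733i)|1⟩

H² = I, so an even number of Hadamards cancels: H^4 = I and the state is unchanged.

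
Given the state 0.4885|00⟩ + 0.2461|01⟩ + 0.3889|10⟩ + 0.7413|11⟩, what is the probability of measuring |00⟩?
0.2386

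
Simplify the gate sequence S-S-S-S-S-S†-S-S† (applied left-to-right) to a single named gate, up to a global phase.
I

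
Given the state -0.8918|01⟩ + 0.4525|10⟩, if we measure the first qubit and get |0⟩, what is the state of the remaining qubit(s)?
-|1⟩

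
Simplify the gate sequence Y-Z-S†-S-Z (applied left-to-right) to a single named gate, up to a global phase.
Y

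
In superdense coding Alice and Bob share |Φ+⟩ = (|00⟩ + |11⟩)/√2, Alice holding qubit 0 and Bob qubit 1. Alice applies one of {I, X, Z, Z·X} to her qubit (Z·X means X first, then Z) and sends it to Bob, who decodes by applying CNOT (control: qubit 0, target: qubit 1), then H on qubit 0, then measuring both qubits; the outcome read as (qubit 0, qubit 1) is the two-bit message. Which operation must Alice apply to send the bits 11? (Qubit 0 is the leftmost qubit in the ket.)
Z·X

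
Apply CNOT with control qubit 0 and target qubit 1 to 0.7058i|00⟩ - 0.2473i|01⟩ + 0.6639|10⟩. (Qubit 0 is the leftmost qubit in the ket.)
0.7058i|00⟩ - 0.2473i|01⟩ + 0.6639|11⟩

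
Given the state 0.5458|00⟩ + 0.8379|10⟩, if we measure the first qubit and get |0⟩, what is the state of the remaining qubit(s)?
|0⟩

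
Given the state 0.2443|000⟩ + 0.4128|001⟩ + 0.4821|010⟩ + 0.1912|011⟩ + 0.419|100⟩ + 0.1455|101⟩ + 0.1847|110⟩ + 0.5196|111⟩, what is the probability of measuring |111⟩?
0.27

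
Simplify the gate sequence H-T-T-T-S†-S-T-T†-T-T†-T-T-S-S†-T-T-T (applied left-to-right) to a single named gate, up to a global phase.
H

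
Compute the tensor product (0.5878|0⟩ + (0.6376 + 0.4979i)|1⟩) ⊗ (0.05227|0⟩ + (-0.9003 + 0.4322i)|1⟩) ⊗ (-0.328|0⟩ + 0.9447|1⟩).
-0.01008|000⟩ + 0.02903|001⟩ + (0.1736 - 0.08333i)|010⟩ + (-0.4999 + 0.24i)|011⟩ + (-0.01093 - 0.008536i)|100⟩ + (0.03148 + 0.02459i)|101⟩ + (0.2589 + 0.05664i)|110⟩ + (-0.7456 - 0.1631i)|111⟩

amp(|b₁b₂…⟩) = product of the factor amplitudes for bits b₁, b₂, …; only kets whose every factor amplitude is nonzero survive.
|000⟩: (0.5878)(0.05227)(-0.328) = -0.01008
|001⟩: (0.5878)(0.05227)(0.9447) = 0.02903
|010⟩: (0.5878)(-0.9003 + 0.4322i)(-0.328) = (0.1736 - 0.08333i)
|011⟩: (0.5878)(-0.9003 + 0.4322i)(0.9447) = (-0.4999 + 0.24i)
|100⟩: (0.6376 + 0.4979i)(0.05227)(-0.328) = (-0.01093 - 0.008536i)
|101⟩: (0.6376 + 0.4979i)(0.05227)(0.9447) = (0.03148 + 0.02459i)
|110⟩: (0.6376 + 0.4979i)(-0.9003 + 0.4322i)(-0.328) = (0.2589 + 0.05664i)
|111⟩: (0.6376 + 0.4979i)(-0.9003 + 0.4322i)(0.9447) = (-0.7456 - 0.1631i)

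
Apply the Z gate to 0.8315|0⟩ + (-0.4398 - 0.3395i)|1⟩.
0.8315|0⟩ + (0.4398 + 0.3395i)|1⟩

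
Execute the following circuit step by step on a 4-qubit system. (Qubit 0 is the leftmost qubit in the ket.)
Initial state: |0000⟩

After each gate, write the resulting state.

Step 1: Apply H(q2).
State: 1/√2|0000⟩ + 1/√2|0010⟩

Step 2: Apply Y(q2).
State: -(1/√2)i|0000⟩ + (1/√2)i|0010⟩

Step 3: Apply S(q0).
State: -(1/√2)i|0000⟩ + (1/√2)i|0010⟩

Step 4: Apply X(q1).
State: -(1/√2)i|0100⟩ + (1/√2)i|0110⟩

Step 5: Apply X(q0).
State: -(1/√2)i|1100⟩ + (1/√2)i|1110⟩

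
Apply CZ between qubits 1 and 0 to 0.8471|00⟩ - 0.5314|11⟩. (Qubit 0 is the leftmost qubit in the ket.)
0.8471|00⟩ + 0.5314|11⟩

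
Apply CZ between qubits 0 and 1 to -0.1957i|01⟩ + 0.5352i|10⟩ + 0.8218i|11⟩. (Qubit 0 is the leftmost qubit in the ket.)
-0.1957i|01⟩ + 0.5352i|10⟩ - 0.8218i|11⟩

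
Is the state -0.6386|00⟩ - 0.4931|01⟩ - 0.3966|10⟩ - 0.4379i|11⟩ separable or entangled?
Entangled

Writing the state as a|00⟩ + b|01⟩ + c|10⟩ + d|11⟩, it is a product state iff ad − bc = 0.
Here (a, b, c, d) = (-0.6386, -0.4931, -0.3966, -0.4379i): ad − bc = (-0.6386)(-0.4379i) − (-0.4931)(-0.3966) = (-0.1956 + 0.2796i) ≠ 0, so the state is entangled.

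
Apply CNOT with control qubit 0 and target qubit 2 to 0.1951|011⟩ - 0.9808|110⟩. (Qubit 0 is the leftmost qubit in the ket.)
0.1951|011⟩ - 0.9808|111⟩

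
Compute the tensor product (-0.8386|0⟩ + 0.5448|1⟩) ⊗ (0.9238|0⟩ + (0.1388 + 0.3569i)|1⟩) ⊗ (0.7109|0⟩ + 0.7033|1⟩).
-0.5507|000⟩ - 0.5448|001⟩ + (-0.08275 - 0.2128i)|010⟩ + (-0.08186 - 0.2105i)|011⟩ + 0.3578|100⟩ + 0.354|101⟩ + (0.05376 + 0.1382i)|110⟩ + (0.05318 + 0.1367i)|111⟩

amp(|b₁b₂…⟩) = product of the factor amplitudes for bits b₁, b₂, …; only kets whose every factor amplitude is nonzero survive.
|000⟩: (-0.8386)(0.9238)(0.7109) = -0.5507
|001⟩: (-0.8386)(0.9238)(0.7033) = -0.5448
|010⟩: (-0.8386)(0.1388 + 0.3569i)(0.7109) = (-0.08275 - 0.2128i)
|011⟩: (-0.8386)(0.1388 + 0.3569i)(0.7033) = (-0.08186 - 0.2105i)
|100⟩: (0.5448)(0.9238)(0.7109) = 0.3578
|101⟩: (0.5448)(0.9238)(0.7033) = 0.354
|110⟩: (0.5448)(0.1388 + 0.3569i)(0.7109) = (0.05376 + 0.1382i)
|111⟩: (0.5448)(0.1388 + 0.3569i)(0.7033) = (0.05318 + 0.1367i)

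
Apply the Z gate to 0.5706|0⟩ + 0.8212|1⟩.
0.5706|0⟩ - 0.8212|1⟩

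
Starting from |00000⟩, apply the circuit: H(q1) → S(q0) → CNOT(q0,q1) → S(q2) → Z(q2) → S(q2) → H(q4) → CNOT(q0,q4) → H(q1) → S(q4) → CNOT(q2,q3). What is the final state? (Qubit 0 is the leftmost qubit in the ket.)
1/√2|00000⟩ + (1/√2)i|00001⟩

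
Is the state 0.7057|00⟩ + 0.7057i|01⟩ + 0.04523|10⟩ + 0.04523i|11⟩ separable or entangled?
Separable

Writing the state as a|00⟩ + b|01⟩ + c|10⟩ + d|11⟩, it is a product state iff ad − bc = 0.
Here (a, b, c, d) = (0.7057, 0.7057i, 0.04523, 0.04523i): ad − bc = (0.7057)(0.04523i) − (0.7057i)(0.04523) = 0, so the state is separable.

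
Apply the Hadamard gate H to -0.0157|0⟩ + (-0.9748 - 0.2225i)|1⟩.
(-0.7004 - 0.1573i)|0⟩ + (0.6782 + 0.1573i)|1⟩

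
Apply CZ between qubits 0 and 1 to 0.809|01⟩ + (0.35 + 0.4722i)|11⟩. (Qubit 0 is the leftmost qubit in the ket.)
0.809|01⟩ + (-0.35 - 0.4722i)|11⟩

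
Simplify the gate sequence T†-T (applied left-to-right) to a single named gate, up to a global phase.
I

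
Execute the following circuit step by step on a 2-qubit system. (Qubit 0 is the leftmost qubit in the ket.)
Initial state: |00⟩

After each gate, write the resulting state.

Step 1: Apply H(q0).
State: 1/√2|00⟩ + 1/√2|10⟩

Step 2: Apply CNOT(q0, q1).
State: 1/√2|00⟩ + 1/√2|11⟩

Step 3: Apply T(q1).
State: 1/√2|00⟩ + (1/2 + (1/2)i)|11⟩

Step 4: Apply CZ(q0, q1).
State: 1/√2|00⟩ + (-1/2 - (1/2)i)|11⟩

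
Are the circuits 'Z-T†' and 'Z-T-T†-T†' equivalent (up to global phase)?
Yes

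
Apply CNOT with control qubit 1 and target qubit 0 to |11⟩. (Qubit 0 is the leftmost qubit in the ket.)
|01⟩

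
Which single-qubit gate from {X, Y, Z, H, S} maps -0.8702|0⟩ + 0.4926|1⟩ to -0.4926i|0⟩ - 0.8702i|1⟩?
Y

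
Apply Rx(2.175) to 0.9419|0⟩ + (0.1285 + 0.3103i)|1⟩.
(0.7125 - 0.1138i)|0⟩ + (0.05971 - 0.6898i)|1⟩

Rx(2.175) = [[cos(θ/2), −i·sin(θ/2)], [−i·sin(θ/2), cos(θ/2)]]; θ = 2.175, cos(θ/2) ≈ 0.4647, sin(θ/2) ≈ 0.885468.
With a = amp(|0⟩) = 0.9419 and b = amp(|1⟩) = (0.1285 + 0.3103i):
new amp(|0⟩) = (0.4647)·a + (-0.885468i)·b = (0.7125 - 0.1138i)
new amp(|1⟩) = (-0.885468i)·a + (0.4647)·b = (0.05971 - 0.6898i)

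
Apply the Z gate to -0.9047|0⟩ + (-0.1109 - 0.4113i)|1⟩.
-0.9047|0⟩ + (0.1109 + 0.4113i)|1⟩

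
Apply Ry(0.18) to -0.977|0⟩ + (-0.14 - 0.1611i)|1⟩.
(-0.9605 + 0.01448i)|0⟩ + (-0.2272 - 0.1604i)|1⟩

Ry(0.18) = [[cos(θ/2), −sin(θ/2)], [sin(θ/2), cos(θ/2)]]; θ = 0.18, cos(θ/2) ≈ 0.995953, sin(θ/2) ≈ 0.0898785.
With a = amp(|0⟩) = -0.977 and b = amp(|1⟩) = (-0.14 - 0.1611i):
new amp(|0⟩) = (0.995953)·a + (-0.0898785)·b = (-0.9605 + 0.01448i)
new amp(|1⟩) = (0.0898785)·a + (0.995953)·b = (-0.2272 - 0.1604i)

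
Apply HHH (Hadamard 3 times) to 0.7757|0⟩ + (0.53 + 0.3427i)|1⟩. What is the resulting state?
(0.9233 + 0.2423i)|0⟩ + (0.1737 - 0.2423i)|1⟩

H² = I, so H^3 = H: a single Hadamard. With (a, b) = (0.7757, (0.53 + 0.3427i)), H gives ((a + b)/√2, (a − b)/√2) = ((0.9233 + 0.2423i), (0.1737 - 0.2423i)).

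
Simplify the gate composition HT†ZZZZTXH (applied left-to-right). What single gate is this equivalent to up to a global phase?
Z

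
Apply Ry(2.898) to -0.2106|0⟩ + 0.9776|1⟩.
-0.9959|0⟩ - 0.09027|1⟩

Ry(2.898) = [[cos(θ/2), −sin(θ/2)], [sin(θ/2), cos(θ/2)]]; θ = 2.898, cos(θ/2) ≈ 0.121495, sin(θ/2) ≈ 0.992592.
With a = amp(|0⟩) = -0.2106 and b = amp(|1⟩) = 0.9776:
new amp(|0⟩) = (0.121495)·a + (-0.992592)·b = -0.9959
new amp(|1⟩) = (0.992592)·a + (0.121495)·b = -0.09027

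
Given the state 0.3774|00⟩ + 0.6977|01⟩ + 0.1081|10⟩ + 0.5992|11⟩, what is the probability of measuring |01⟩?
0.4868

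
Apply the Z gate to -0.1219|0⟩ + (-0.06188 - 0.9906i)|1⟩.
-0.1219|0⟩ + (0.06188 + 0.9906i)|1⟩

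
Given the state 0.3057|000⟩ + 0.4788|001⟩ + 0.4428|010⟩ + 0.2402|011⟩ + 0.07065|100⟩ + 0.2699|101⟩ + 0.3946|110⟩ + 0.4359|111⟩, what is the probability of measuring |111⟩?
0.19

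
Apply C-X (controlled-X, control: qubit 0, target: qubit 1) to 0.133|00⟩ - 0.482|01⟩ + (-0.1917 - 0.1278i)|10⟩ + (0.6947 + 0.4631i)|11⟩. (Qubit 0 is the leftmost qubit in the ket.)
0.133|00⟩ - 0.482|01⟩ + (0.6947 + 0.4631i)|10⟩ + (-0.1917 - 0.1278i)|11⟩

C-X leaves the control-|0⟩ kets |00⟩, |01⟩ unchanged and applies X to qubit 1 on the control-|1⟩ pair (|10⟩, |11⟩).
X = [[0, 1], [1, 0]].
With a = amp(|10⟩) = (-0.1917 - 0.1278i) and b = amp(|11⟩) = (0.6947 + 0.4631i):
new amp(|10⟩) = (1)·b = (0.6947 + 0.4631i)
new amp(|11⟩) = (1)·a = (-0.1917 - 0.1278i)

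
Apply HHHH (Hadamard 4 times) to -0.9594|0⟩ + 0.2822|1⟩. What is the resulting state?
-0.9594|0⟩ + 0.2822|1⟩

H² = I, so an even number of Hadamards cancels: H^4 = I and the state is unchanged.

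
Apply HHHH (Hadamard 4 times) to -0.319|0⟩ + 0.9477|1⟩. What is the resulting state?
-0.319|0⟩ + 0.9477|1⟩

H² = I, so an even number of Hadamards cancels: H^4 = I and the state is unchanged.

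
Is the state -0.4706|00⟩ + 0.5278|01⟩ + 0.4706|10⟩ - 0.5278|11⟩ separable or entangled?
Separable

Writing the state as a|00⟩ + b|01⟩ + c|10⟩ + d|11⟩, it is a product state iff ad − bc = 0.
Here (a, b, c, d) = (-0.4706, 0.5278, 0.4706, -0.5278): ad − bc = (-0.4706)(-0.5278) − (0.5278)(0.4706) = 0, so the state is separable.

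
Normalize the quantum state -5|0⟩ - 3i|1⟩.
-0.8575|0⟩ - 0.5145i|1⟩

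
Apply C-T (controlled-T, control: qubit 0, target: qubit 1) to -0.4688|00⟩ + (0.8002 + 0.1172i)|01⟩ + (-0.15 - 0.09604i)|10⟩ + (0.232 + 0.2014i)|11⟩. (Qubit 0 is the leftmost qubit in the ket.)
-0.4688|00⟩ + (0.8002 + 0.1172i)|01⟩ + (-0.15 - 0.09604i)|10⟩ + (0.02164 + 0.3065i)|11⟩

C-T leaves the control-|0⟩ kets |00⟩, |01⟩ unchanged and applies T to qubit 1 on the control-|1⟩ pair (|10⟩, |11⟩).
T = [[1, 0], [0, (1/√2 + (1/√2)i)]].
With a = amp(|10⟩) = (-0.15 - 0.09604i) and b = amp(|11⟩) = (0.232 + 0.2014i):
new amp(|10⟩) = (1)·a = (-0.15 - 0.09604i)
new amp(|11⟩) = (1/√2 + (1/√2)i)·b = (0.02164 + 0.3065i)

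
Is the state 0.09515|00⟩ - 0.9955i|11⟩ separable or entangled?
Entangled

Writing the state as a|00⟩ + b|01⟩ + c|10⟩ + d|11⟩, it is a product state iff ad − bc = 0.
Here (a, b, c, d) = (0.09515, 0, 0, -0.9955i): ad − bc = (0.09515)(-0.9955i) − (0)(0) = -0.09472i ≠ 0, so the state is entangled.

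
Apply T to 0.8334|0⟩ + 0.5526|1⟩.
0.8334|0⟩ + (0.3907 + 0.3907i)|1⟩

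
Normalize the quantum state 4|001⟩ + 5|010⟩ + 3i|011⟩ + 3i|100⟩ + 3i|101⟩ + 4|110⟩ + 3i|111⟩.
0.4148|001⟩ + 0.5185|010⟩ + 0.3111i|011⟩ + 0.3111i|100⟩ + 0.3111i|101⟩ + 0.4148|110⟩ + 0.3111i|111⟩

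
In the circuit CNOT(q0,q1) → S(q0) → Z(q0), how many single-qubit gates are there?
2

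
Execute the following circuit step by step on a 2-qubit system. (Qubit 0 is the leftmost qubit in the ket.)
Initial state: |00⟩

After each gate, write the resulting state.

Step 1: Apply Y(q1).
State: i|01⟩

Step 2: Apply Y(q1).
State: |00⟩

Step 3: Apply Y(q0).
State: i|10⟩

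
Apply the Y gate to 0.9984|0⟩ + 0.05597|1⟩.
-0.05597i|0⟩ + 0.9984i|1⟩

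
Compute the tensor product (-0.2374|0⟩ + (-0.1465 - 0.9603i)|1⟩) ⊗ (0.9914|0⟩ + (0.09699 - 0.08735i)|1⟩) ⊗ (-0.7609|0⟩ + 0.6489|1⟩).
0.1791|000⟩ - 0.1527|001⟩ + (0.01752 - 0.01578i)|010⟩ + (-0.01494 + 0.01346i)|011⟩ + (0.1105 + 0.7244i)|100⟩ + (-0.09425 - 0.6178i)|101⟩ + (0.07464 + 0.06113i)|110⟩ + (-0.06365 - 0.05213i)|111⟩

amp(|b₁b₂…⟩) = product of the factor amplitudes for bits b₁, b₂, …; only kets whose every factor amplitude is nonzero survive.
|000⟩: (-0.2374)(0.9914)(-0.7609) = 0.1791
|001⟩: (-0.2374)(0.9914)(0.6489) = -0.1527
|010⟩: (-0.2374)(0.09699 - 0.08735i)(-0.7609) = (0.01752 - 0.01578i)
|011⟩: (-0.2374)(0.09699 - 0.08735i)(0.6489) = (-0.01494 + 0.01346i)
|100⟩: (-0.1465 - 0.9603i)(0.9914)(-0.7609) = (0.1105 + 0.7244i)
|101⟩: (-0.1465 - 0.9603i)(0.9914)(0.6489) = (-0.09425 - 0.6178i)
|110⟩: (-0.1465 - 0.9603i)(0.09699 - 0.08735i)(-0.7609) = (0.07464 + 0.06113i)
|111⟩: (-0.1465 - 0.9603i)(0.09699 - 0.08735i)(0.6489) = (-0.06365 - 0.05213i)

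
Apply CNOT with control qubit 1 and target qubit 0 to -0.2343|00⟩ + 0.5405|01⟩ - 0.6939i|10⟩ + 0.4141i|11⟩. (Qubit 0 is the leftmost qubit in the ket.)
-0.2343|00⟩ + 0.4141i|01⟩ - 0.6939i|10⟩ + 0.5405|11⟩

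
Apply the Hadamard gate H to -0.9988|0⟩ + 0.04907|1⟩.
-0.6716|0⟩ - 0.741|1⟩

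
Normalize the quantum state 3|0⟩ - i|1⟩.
0.9487|0⟩ - 0.3162i|1⟩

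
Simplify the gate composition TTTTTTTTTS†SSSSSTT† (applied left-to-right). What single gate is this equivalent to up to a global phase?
T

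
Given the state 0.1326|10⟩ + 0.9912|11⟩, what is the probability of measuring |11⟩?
0.9825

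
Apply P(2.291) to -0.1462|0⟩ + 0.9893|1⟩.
-0.1462|0⟩ + (-0.6525 + 0.7436i)|1⟩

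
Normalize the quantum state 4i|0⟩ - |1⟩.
0.9701i|0⟩ - 0.2425|1⟩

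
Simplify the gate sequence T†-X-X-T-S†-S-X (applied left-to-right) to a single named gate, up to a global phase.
X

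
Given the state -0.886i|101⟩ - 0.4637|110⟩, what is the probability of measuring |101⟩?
0.785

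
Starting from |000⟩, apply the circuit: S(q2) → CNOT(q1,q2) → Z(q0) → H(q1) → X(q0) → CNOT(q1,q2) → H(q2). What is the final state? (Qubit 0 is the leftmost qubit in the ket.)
1/2|100⟩ + 1/2|101⟩ + 1/2|110⟩ - 1/2|111⟩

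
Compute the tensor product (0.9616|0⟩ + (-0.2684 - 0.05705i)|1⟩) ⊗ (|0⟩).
0.9616|00⟩ + (-0.2684 - 0.05705i)|10⟩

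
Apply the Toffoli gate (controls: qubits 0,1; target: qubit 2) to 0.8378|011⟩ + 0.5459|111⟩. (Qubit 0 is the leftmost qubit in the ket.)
0.8378|011⟩ + 0.5459|110⟩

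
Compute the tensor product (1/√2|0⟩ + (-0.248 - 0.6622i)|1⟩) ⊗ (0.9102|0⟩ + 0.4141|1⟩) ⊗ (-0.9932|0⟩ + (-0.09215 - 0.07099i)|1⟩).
-0.6392|000⟩ + (-0.05931 - 0.04569i)|001⟩ - 0.2908|010⟩ + (-0.02698 - 0.02079i)|011⟩ + (0.2242 + 0.5986i)|100⟩ + (-0.02199 + 0.07157i)|101⟩ + (0.102 + 0.2724i)|110⟩ + (-0.01 + 0.03256i)|111⟩

amp(|b₁b₂…⟩) = product of the factor amplitudes for bits b₁, b₂, …; only kets whose every factor amplitude is nonzero survive.
|000⟩: (1/√2)(0.9102)(-0.9932) = -0.6392
|001⟩: (1/√2)(0.9102)(-0.09215 - 0.07099i) = (-0.05931 - 0.04569i)
|010⟩: (1/√2)(0.4141)(-0.9932) = -0.2908
|011⟩: (1/√2)(0.4141)(-0.09215 - 0.07099i) = (-0.02698 - 0.02079i)
|100⟩: (-0.248 - 0.6622i)(0.9102)(-0.9932) = (0.2242 + 0.5986i)
|101⟩: (-0.248 - 0.6622i)(0.9102)(-0.09215 - 0.07099i) = (-0.02199 + 0.07157i)
|110⟩: (-0.248 - 0.6622i)(0.4141)(-0.9932) = (0.102 + 0.2724i)
|111⟩: (-0.248 - 0.6622i)(0.4141)(-0.09215 - 0.07099i) = (-0.01 + 0.03256i)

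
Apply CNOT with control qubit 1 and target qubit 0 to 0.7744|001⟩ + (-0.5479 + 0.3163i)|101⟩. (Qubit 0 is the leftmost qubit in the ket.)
0.7744|001⟩ + (-0.5479 + 0.3163i)|101⟩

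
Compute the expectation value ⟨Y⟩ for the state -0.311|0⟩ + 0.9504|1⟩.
0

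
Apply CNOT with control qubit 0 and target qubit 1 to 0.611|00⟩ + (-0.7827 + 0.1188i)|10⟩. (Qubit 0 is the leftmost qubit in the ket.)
0.611|00⟩ + (-0.7827 + 0.1188i)|11⟩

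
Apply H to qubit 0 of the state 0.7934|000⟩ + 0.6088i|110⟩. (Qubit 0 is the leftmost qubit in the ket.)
0.561|000⟩ + 0.4305i|010⟩ + 0.561|100⟩ - 0.4305i|110⟩

H on qubit 0 mixes each pair of kets that differ only in qubit 0: amplitudes (a, b) of (|…0…⟩, |…1…⟩) become ((a + b)/√2, (a − b)/√2). Kets absent from the input have amplitude 0.
(|000⟩, |100⟩): (a, b) = (0.7934, 0) → (0.561, 0.561)
(|010⟩, |110⟩): (a, b) = (0, 0.6088i) → (0.4305i, -0.4305i)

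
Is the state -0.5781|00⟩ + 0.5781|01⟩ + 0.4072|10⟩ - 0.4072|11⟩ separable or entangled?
Separable

Writing the state as a|00⟩ + b|01⟩ + c|10⟩ + d|11⟩, it is a product state iff ad − bc = 0.
Here (a, b, c, d) = (-0.5781, 0.5781, 0.4072, -0.4072): ad − bc = (-0.5781)(-0.4072) − (0.5781)(0.4072) = 0, so the state is separable.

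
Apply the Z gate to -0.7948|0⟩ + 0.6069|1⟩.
-0.7948|0⟩ - 0.6069|1⟩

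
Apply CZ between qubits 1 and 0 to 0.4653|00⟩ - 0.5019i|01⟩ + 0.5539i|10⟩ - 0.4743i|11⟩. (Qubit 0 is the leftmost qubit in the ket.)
0.4653|00⟩ - 0.5019i|01⟩ + 0.5539i|10⟩ + 0.4743i|11⟩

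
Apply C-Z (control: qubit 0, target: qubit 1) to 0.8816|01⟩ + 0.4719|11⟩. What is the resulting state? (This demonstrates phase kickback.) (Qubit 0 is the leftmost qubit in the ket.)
0.8816|01⟩ - 0.4719|11⟩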